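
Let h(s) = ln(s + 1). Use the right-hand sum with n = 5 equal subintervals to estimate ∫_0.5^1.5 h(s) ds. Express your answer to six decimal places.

Δs = (1.5 − 0.5)/5 = 0.2.
Right endpoints: 0.7, 0.9, 1.1, 1.3, 1.5.
h(0.7) ≈ 0.530628, h(0.9) ≈ 0.641854, h(1.1) ≈ 0.741937, h(1.3) ≈ 0.832909, h(1.5) ≈ 0.916291.
Sum = Δs · [h(0.7) + h(0.9) + h(1.1) + h(1.3) + h(1.5)].
Sum ≈ 0.732724.

0.732724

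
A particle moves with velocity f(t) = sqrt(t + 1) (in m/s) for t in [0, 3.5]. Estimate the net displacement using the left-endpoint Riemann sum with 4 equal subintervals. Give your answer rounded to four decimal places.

Δt = (3.5 − 0)/4 = 0.875.
Left endpoints: 0, 0.875, 1.75, 2.625.
f(0) ≈ 1.0000, f(0.875) ≈ 1.3693, f(1.75) ≈ 1.6583, f(2.625) ≈ 1.9039.
Sum = Δt · [f(0) + f(0.875) + f(1.75) + f(2.625)].
Sum ≈ 5.1901.

5.1901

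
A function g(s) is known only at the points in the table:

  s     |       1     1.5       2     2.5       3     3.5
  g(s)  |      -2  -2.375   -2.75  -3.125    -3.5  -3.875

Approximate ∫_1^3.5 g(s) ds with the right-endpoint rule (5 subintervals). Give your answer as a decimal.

Δs = 0.5.
Sum = 0.5·[(-2.375) + (-2.75) + (-3.125) + (-3.5) + (-3.875)] = -7.8125.

-7.8125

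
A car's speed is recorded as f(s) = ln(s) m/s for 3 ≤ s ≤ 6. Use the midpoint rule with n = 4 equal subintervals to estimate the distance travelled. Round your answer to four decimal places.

Δs = (6 − 3)/4 = 0.75.
Midpoints: 3.375, 4.125, 4.875, 5.625.
f(3.375) ≈ 1.2164, f(4.125) ≈ 1.4171, f(4.875) ≈ 1.5841, f(5.625) ≈ 1.7272.
Sum = Δs · [f(3.375) + f(4.125) + f(4.875) + f(5.625)].
Sum ≈ 4.4586.

4.4586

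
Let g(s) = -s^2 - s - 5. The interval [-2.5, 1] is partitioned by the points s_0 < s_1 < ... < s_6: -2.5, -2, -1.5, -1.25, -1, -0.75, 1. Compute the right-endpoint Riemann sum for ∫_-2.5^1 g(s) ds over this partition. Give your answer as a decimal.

-22.40625

Subinterval widths: 0.5, 0.5, 0.25, 0.25, 0.25, 1.75.
Right endpoints: -2, -1.5, -1.25, -1, -0.75, 1.
g(-2) = -7, g(-1.5) = -5.75, g(-1.25) = -5.3125, g(-1) = -5, g(-0.75) = -4.8125, g(1) = -7.
Sum = Σ Δs_i · g(s_i).
Sum = -22.40625.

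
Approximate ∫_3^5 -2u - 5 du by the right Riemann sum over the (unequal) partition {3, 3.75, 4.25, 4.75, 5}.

Subinterval widths: 0.75, 0.5, 0.5, 0.25.
Right endpoints: 3.75, 4.25, 4.75, 5.
f(3.75) = -12.5, f(4.25) = -13.5, f(4.75) = -14.5, f(5) = -15.
Sum = Σ Δu_i · f(u_i).
Sum = -27.125.

-27.125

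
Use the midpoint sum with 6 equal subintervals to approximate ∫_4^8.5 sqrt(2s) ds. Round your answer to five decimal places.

Δs = (8.5 − 4)/6 = 0.75.
Midpoints: 4.375, 5.125, 5.875, 6.625, 7.375, 8.125.
f(4.375) ≈ 2.95804, f(5.125) ≈ 3.20156, f(5.875) ≈ 3.42783, f(6.625) ≈ 3.64005, f(7.375) ≈ 3.84057, f(8.125) ≈ 4.03113.
Sum = Δs · [f(4.375) + f(5.125) + f(5.875) + ...].
Sum ≈ 15.82439.

15.82439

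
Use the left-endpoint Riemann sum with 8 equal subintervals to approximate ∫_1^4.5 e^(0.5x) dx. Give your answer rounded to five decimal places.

Δx = (4.5 − 1)/8 = 0.4375.
Left endpoints: 1, 1.4375, 1.875, 2.3125, 2.75, 3.1875, 3.625, 4.0625.
f(1) ≈ 1.64872, f(1.4375) ≈ 2.05187, f(1.875) ≈ 2.55359, f(2.3125) ≈ 3.17799, f(2.75) ≈ 3.95508, f(3.1875) ≈ 4.92217, f(3.625) ≈ 6.12574, f(4.0625) ≈ 7.62361.
Sum = Δx · [f(1) + f(1.4375) + f(1.875) + ...].
Sum ≈ 14.02571.

14.02571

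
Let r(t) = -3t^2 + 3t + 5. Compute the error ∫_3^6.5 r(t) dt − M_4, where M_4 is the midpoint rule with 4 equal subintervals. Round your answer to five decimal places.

Exact integral: ∫_3^6.5 r(t) dt = -180.25.
M_4 ≈ -179.5800781.
Error ≈ -180.25 − (-179.5800781) ≈ -0.66992.

-0.66992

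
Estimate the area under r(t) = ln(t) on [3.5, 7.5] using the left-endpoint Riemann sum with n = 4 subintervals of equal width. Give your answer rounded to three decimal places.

6.333

Δt = (7.5 − 3.5)/4 = 1.
Left endpoints: 3.5, 4.5, 5.5, 6.5.
r(3.5) ≈ 1.253, r(4.5) ≈ 1.504, r(5.5) ≈ 1.705, r(6.5) ≈ 1.872.
Sum = Δt · [r(3.5) + r(4.5) + r(5.5) + r(6.5)].
Sum ≈ 6.333.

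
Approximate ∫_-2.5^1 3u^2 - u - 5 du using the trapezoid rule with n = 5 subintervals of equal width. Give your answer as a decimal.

2.6075

Δu = (1 − (-2.5))/5 = 0.7.
f(-2.5) = 16.25, f(-1.8) = 6.52, f(-1.1) = -0.27, f(-0.4) = -4.12, f(0.3) = -5.03, f(1) = -3.
T_5 = (Δu/2)·[f(u_0) + 2f(u_1) + ... + 2f(u_{4}) + f(u_5)].
Sum = 2.6075.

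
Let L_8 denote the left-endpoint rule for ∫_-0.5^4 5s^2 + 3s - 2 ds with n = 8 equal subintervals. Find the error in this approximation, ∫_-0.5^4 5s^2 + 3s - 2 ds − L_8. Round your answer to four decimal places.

24.7588

Exact integral: ∫_-0.5^4 f(s) ds = 121.5.
L_8 ≈ 96.741211.
Error ≈ 121.5 − 96.741211 ≈ 24.7588.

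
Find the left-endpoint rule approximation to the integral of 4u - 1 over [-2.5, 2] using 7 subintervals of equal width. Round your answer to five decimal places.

-14.78571

Δu = (2 − (-2.5))/7 = 9/14.
Left endpoints: -2.5, -13/7, -17/14, -4/7, 1/14, 5/7, 19/14.
f(-2.5) = -11, f(-13/7) = -59/7, f(-17/14) = -41/7, f(-4/7) = -23/7, f(1/14) = -5/7, f(5/7) = 13/7, f(19/14) = 31/7.
Sum = Δu · [f(-2.5) + f(-13/7) + f(-17/14) + ...].
Sum ≈ -14.78571.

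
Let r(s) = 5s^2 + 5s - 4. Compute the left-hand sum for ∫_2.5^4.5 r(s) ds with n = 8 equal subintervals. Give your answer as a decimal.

142.9375

Δs = (4.5 − 2.5)/8 = 0.25.
Left endpoints: 2.5, 2.75, 3, 3.25, 3.5, 3.75, 4, 4.25.
r(2.5) = 39.75, r(2.75) = 47.5625, r(3) = 56, r(3.25) = 65.0625, r(3.5) = 74.75, r(3.75) = 85.0625, r(4) = 96, r(4.25) = 107.5625.
Sum = Δs · [r(2.5) + r(2.75) + r(3) + ...].
Sum = 142.9375.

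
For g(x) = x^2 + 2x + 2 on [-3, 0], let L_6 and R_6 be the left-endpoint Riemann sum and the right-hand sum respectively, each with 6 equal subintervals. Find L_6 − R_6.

1.5

L_6 = 6.875.
R_6 = 5.375.
L_6 − R_6 = 1.5.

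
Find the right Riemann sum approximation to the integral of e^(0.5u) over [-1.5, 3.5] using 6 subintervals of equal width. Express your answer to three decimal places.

12.918

Δu = (3.5 − (-1.5))/6 = 5/6.
Right endpoints: -2/3, 1/6, 1, 11/6, 8/3, 3.5.
f(-2/3) ≈ 0.717, f(1/6) ≈ 1.087, f(1) ≈ 1.649, f(11/6) ≈ 2.501, f(8/3) ≈ 3.794, f(3.5) ≈ 5.755.
Sum = Δu · [f(-2/3) + f(1/6) + f(1) + ...].
Sum ≈ 12.918.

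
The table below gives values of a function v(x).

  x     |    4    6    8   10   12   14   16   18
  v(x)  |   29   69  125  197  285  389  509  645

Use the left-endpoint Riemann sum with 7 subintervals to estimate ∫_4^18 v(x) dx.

Δx = 2.
Sum = 2·[29 + 69 + 125 + 197 + 285 + 389 + 509] = 3206.

3206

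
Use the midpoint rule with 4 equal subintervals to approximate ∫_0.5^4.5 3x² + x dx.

100

Δx = (4.5 − 0.5)/4 = 1.
Midpoints: 1, 2, 3, 4.
f(1) = 4, f(2) = 14, f(3) = 30, f(4) = 52.
Sum = Δx · [f(1) + f(2) + f(3) + f(4)].
Sum = 100.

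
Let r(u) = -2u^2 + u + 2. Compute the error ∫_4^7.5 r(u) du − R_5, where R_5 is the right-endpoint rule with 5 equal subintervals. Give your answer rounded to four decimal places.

Exact integral: ∫_4^7.5 r(u) du ≈ -211.458333.
R_5 = -238.98.
Error ≈ -211.458333 − (-238.98) ≈ 27.5217.

27.5217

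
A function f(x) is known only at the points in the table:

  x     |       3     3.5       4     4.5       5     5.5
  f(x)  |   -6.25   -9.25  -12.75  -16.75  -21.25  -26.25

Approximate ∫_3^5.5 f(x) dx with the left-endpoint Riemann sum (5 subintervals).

-33.125

Δx = 0.5.
Sum = 0.5·[(-6.25) + (-9.25) + (-12.75) + (-16.75) + (-21.25)] = -33.125.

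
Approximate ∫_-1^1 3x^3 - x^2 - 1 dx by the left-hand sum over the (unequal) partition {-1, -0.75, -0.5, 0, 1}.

Subinterval widths: 0.25, 0.25, 0.5, 1.
Left endpoints: -1, -0.75, -0.5, 0.
f(-1) = -5, f(-0.75) = -2.828125, f(-0.5) = -1.625, f(0) = -1.
Sum = Σ Δx_i · f(x_i).
Sum = -3.76953125.

-3.76953125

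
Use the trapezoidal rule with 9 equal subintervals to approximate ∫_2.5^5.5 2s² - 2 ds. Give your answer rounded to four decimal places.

94.6111

Δs = (5.5 − 2.5)/9 = 1/3.
f(2.5) = 10.5, f(17/6) = 253/18, f(19/6) = 325/18, f(3.5) = 22.5, f(23/6) = 493/18, f(25/6) = 589/18, f(4.5) = 38.5, f(29/6) = 805/18, f(31/6) = 925/18, f(5.5) = 58.5.
T_9 = (Δs/2)·[f(s_0) + 2f(s_1) + ... + 2f(s_{8}) + f(s_9)].
Sum ≈ 94.6111.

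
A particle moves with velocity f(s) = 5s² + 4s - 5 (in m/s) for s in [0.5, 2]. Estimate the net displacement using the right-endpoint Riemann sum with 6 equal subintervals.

16.296875

Δs = (2 − 0.5)/6 = 0.25.
Right endpoints: 0.75, 1, 1.25, 1.5, 1.75, 2.
f(0.75) = 0.8125, f(1) = 4, f(1.25) = 7.8125, f(1.5) = 12.25, f(1.75) = 17.3125, f(2) = 23.
Sum = Δs · [f(0.75) + f(1) + f(1.25) + ...].
Sum = 16.296875.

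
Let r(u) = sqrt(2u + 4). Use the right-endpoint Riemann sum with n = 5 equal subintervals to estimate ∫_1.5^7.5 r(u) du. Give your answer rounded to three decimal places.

Δu = (7.5 − 1.5)/5 = 1.2.
Right endpoints: 2.7, 3.9, 5.1, 6.3, 7.5.
r(2.7) ≈ 3.066, r(3.9) ≈ 3.435, r(5.1) ≈ 3.768, r(6.3) ≈ 4.074, r(7.5) ≈ 4.359.
Sum = Δu · [r(2.7) + r(3.9) + r(5.1) + r(6.3) + r(7.5)].
Sum ≈ 22.443.

22.443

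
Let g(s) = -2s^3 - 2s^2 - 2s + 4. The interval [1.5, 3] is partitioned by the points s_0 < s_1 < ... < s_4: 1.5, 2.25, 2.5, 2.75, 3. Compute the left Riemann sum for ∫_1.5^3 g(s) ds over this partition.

Subinterval widths: 0.75, 0.25, 0.25, 0.25.
Left endpoints: 1.5, 2.25, 2.5, 2.75.
g(1.5) = -10.25, g(2.25) = -33.40625, g(2.5) = -44.75, g(2.75) = -58.21875.
Sum = Σ Δs_i · g(s_i).
Sum = -41.78125.

-41.78125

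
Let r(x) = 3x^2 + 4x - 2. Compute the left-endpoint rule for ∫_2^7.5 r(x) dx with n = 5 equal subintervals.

Δx = (7.5 − 2)/5 = 1.1.
Left endpoints: 2, 3.1, 4.2, 5.3, 6.4.
r(2) = 18, r(3.1) = 39.23, r(4.2) = 67.72, r(5.3) = 103.47, r(6.4) = 146.48.
Sum = Δx · [r(2) + r(3.1) + r(4.2) + r(5.3) + r(6.4)].
Sum = 412.39.

412.39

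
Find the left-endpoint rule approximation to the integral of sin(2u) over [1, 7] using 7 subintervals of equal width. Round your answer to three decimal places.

-0.240

Δu = (7 − 1)/7 = 6/7.
Left endpoints: 1, 13/7, 19/7, 25/7, 31/7, 37/7, 43/7.
f(1) ≈ 0.909, f(13/7) ≈ -0.542, f(19/7) ≈ -0.754, f(25/7) ≈ 0.758, f(31/7) ≈ 0.538, f(37/7) ≈ -0.911, f(43/7) ≈ -0.277.
Sum = Δu · [f(1) + f(13/7) + f(19/7) + ...].
Sum ≈ -0.240.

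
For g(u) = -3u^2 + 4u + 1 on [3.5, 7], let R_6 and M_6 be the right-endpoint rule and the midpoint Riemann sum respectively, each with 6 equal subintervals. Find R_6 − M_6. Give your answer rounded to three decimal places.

-28.966

R_6 ≈ -251.79340.
M_6 ≈ -222.82726.
R_6 − M_6 ≈ -28.966.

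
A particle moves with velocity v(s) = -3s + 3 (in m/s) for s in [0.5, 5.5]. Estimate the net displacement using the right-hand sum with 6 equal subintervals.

-36.25

Δs = (5.5 − 0.5)/6 = 5/6.
Right endpoints: 4/3, 13/6, 3, 23/6, 14/3, 5.5.
v(4/3) = -1, v(13/6) = -3.5, v(3) = -6, v(23/6) = -8.5, v(14/3) = -11, v(5.5) = -13.5.
Sum = Δs · [v(4/3) + v(13/6) + v(3) + ...].
Sum = -36.25.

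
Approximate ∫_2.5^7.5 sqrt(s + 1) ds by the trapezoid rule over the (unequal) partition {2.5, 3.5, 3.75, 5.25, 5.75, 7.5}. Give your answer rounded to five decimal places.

12.14214

Subinterval widths: 1, 0.25, 1.5, 0.5, 1.75.
f(2.5) ≈ 1.87083, f(3.5) ≈ 2.12132, f(3.75) ≈ 2.17945, f(5.25) ≈ 2.50000, f(5.75) ≈ 2.59808, f(7.5) ≈ 2.91548.
On each subinterval the trapezoid contributes (Δs_i/2)·[f(s_{i-1}) + f(s_i)].
Sum ≈ 12.14214.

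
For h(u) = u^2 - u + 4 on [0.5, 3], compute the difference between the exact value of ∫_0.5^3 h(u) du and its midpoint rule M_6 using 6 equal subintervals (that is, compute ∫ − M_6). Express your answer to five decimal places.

Exact integral: ∫_0.5^3 h(u) du ≈ 14.5833333.
M_6 ≈ 14.5471644.
Error ≈ 14.5833333 − 14.5471644 ≈ 0.03617.

0.03617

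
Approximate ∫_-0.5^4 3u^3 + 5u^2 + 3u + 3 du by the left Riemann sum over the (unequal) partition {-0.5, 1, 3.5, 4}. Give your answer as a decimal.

Subinterval widths: 1.5, 2.5, 0.5.
Left endpoints: -0.5, 1, 3.5.
f(-0.5) = 2.375, f(1) = 14, f(3.5) = 203.375.
Sum = Σ Δu_i · f(u_i).
Sum = 140.25.

140.25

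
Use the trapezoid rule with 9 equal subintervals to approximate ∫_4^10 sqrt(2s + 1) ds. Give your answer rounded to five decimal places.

Δs = (10 − 4)/9 = 2/3.
f(4) ≈ 3.00000, f(14/3) ≈ 3.21455, f(16/3) ≈ 3.41565, f(6) ≈ 3.60555, f(20/3) ≈ 3.78594, f(22/3) ≈ 3.95811, f(8) ≈ 4.12311, f(26/3) ≈ 4.28174, f(28/3) ≈ 4.43471, f(10) ≈ 4.58258.
T_9 = (Δs/2)·[f(s_0) + 2f(s_1) + ... + 2f(s_{8}) + f(s_9)].
Sum ≈ 23.07377.

23.07377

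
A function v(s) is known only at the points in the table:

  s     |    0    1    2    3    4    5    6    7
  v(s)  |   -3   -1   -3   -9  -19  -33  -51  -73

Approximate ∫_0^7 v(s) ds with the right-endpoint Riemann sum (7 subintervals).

-189

Δs = 1.
Sum = 1·[(-1) + (-3) + (-9) + (-19) + (-33) + (-51) + (-73)] = -189.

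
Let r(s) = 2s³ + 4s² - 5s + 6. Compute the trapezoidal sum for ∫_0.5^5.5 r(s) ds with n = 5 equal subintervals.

652.5

Δs = (5.5 − 0.5)/5 = 1.
r(0.5) = 4.75, r(1.5) = 14.25, r(2.5) = 49.75, r(3.5) = 123.25, r(4.5) = 246.75, r(5.5) = 432.25.
T_5 = (Δs/2)·[r(s_0) + 2r(s_1) + ... + 2r(s_{4}) + r(s_5)].
Sum = 652.5.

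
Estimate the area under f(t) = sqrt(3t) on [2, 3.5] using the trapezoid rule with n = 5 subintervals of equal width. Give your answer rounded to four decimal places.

4.2938

Δt = (3.5 − 2)/5 = 0.3.
f(2) ≈ 2.4495, f(2.3) ≈ 2.6268, f(2.6) ≈ 2.7928, f(2.9) ≈ 2.9496, f(3.2) ≈ 3.0984, f(3.5) ≈ 3.2404.
T_5 = (Δt/2)·[f(t_0) + 2f(t_1) + ... + 2f(t_{4}) + f(t_5)].
Sum ≈ 4.2938.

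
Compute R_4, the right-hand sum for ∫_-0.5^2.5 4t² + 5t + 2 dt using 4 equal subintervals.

57.75

Δt = (2.5 − (-0.5))/4 = 0.75.
Right endpoints: 0.25, 1, 1.75, 2.5.
f(0.25) = 3.5, f(1) = 11, f(1.75) = 23, f(2.5) = 39.5.
Sum = Δt · [f(0.25) + f(1) + f(1.75) + f(2.5)].
Sum = 57.75.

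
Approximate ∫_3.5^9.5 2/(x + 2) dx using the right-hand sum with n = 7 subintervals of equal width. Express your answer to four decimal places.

Δx = (9.5 − 3.5)/7 = 6/7.
Right endpoints: 61/14, 73/14, 85/14, 97/14, 109/14, 121/14, 9.5.
f(61/14) = 28/89, f(73/14) = 28/101, f(85/14) = 28/113, f(97/14) = 0.224, f(109/14) = 28/137, f(121/14) = 28/149, f(9.5) = 4/23.
Sum = Δx · [f(61/14) + f(73/14) + f(85/14) + ...].
Sum ≈ 1.3970.

1.3970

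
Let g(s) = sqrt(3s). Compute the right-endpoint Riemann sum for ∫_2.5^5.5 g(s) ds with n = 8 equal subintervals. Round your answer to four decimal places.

Δs = (5.5 − 2.5)/8 = 0.375.
Right endpoints: 2.875, 3.25, 3.625, 4, 4.375, 4.75, 5.125, 5.5.
g(2.875) ≈ 2.9368, g(3.25) ≈ 3.1225, g(3.625) ≈ 3.2977, g(4) ≈ 3.4641, g(4.375) ≈ 3.6228, g(4.75) ≈ 3.7749, g(5.125) ≈ 3.9211, g(5.5) ≈ 4.0620.
Sum = Δs · [g(2.875) + g(3.25) + g(3.625) + ...].
Sum ≈ 10.5758.

10.5758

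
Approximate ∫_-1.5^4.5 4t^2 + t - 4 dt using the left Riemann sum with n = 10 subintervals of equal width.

89.04

Δt = (4.5 − (-1.5))/10 = 0.6.
Left endpoints: -1.5, -0.9, -0.3, 0.3, 0.9, 1.5, 2.1, 2.7, 3.3, 3.9.
f(-1.5) = 3.5, f(-0.9) = -1.66, f(-0.3) = -3.94, f(0.3) = -3.34, f(0.9) = 0.14, f(1.5) = 6.5, f(2.1) = 15.74, f(2.7) = 27.86, f(3.3) = 42.86, f(3.9) = 60.74.
Sum = Δt · [f(-1.5) + f(-0.9) + f(-0.3) + ...].
Sum = 89.04.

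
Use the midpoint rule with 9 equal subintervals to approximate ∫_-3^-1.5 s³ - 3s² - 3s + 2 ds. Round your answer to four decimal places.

-29.4505

Δs = (-1.5 − (-3))/9 = 1/6.
Midpoints: -35/12, -2.75, -31/12, -29/12, -2.25, -25/12, -23/12, -1.75, -19/12.
f(-35/12) = -68399/1728, f(-2.75) = -33.234375, f(-31/12) = -47539/1728, f(-29/12) = -38681/1728, f(-2.25) = -17.828125, f(-25/12) = -23869/1728, f(-23/12) = -17819/1728, f(-1.75) = -7.296875, f(-19/12) = -8191/1728.
Sum = Δs · [f(-35/12) + f(-2.75) + f(-31/12) + ...].
Sum ≈ -29.4505.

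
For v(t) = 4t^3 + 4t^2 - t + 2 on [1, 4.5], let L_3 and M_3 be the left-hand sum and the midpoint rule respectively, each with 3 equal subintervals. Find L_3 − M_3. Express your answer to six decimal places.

L_3 ≈ 302.81481481.
M_3 ≈ 511.91550926.
L_3 − M_3 ≈ -209.100694.

-209.100694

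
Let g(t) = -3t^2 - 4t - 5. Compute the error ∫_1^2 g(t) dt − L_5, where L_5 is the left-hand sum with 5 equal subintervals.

-1.28

Exact integral: ∫_1^2 g(t) dt = -18.
L_5 = -16.72.
Error = -18 − (-16.72) = -1.28.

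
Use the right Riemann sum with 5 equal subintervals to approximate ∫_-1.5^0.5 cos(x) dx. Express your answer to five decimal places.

1.61854

Δx = (0.5 − (-1.5))/5 = 0.4.
Right endpoints: -1.1, -0.7, -0.3, 0.1, 0.5.
f(-1.1) ≈ 0.45360, f(-0.7) ≈ 0.76484, f(-0.3) ≈ 0.95534, f(0.1) ≈ 0.99500, f(0.5) ≈ 0.87758.
Sum = Δx · [f(-1.1) + f(-0.7) + f(-0.3) + f(0.1) + f(0.5)].
Sum ≈ 1.61854.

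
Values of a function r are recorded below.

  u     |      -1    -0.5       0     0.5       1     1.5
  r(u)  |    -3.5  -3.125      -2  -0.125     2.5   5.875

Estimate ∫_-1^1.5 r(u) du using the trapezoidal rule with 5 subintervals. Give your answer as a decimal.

Δu = 0.5.
T_5 = (0.5/2)·[(-3.5) + 2·(-3.125) + 2·(-2) + 2·(-0.125) + 2·2.5 + 5.875] = -0.78125.

-0.78125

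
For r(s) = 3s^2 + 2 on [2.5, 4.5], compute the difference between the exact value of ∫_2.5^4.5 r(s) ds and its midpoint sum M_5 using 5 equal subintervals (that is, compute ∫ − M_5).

Exact integral: ∫_2.5^4.5 r(s) ds = 79.5.
M_5 = 79.42.
Error = 79.5 − 79.42 = 0.08.

0.08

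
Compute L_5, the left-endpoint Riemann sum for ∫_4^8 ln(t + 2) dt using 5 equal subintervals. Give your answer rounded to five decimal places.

8.06741

Δt = (8 − 4)/5 = 0.8.
Left endpoints: 4, 4.8, 5.6, 6.4, 7.2.
f(4) ≈ 1.79176, f(4.8) ≈ 1.91692, f(5.6) ≈ 2.02815, f(6.4) ≈ 2.12823, f(7.2) ≈ 2.21920.
Sum = Δt · [f(4) + f(4.8) + f(5.6) + f(6.4) + f(7.2)].
Sum ≈ 8.06741.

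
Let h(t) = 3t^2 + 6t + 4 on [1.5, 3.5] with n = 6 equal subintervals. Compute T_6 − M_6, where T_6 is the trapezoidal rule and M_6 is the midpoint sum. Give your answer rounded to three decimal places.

0.167

T_6 ≈ 77.61111.
M_6 ≈ 77.44444.
T_6 − M_6 ≈ 0.167.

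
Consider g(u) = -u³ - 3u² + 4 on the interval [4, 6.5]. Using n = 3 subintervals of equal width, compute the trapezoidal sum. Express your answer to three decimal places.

-588.316

Δu = (6.5 − 4)/3 = 5/6.
g(4) = -108, g(29/6) = -38663/216, g(17/3) = -7406/27, g(6.5) = -397.375.
T_3 = (Δu/2)·[g(u_0) + 2g(u_1) + 2g(u_2) + g(u_3)].
Sum ≈ -588.316.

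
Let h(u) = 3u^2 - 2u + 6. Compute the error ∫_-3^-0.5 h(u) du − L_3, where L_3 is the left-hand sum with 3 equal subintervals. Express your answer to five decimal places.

-13.88889

Exact integral: ∫_-3^-0.5 h(u) du = 50.625.
L_3 ≈ 64.5138889.
Error ≈ 50.625 − 64.5138889 ≈ -13.88889.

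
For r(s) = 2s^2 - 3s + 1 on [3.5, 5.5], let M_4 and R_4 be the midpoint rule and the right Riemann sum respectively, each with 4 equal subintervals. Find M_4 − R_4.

-7.75

M_4 = 57.25.
R_4 = 65.
M_4 − R_4 = -7.75.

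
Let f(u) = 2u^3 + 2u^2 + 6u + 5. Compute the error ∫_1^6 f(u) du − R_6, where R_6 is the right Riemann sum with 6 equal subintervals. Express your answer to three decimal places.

Exact integral: ∫_1^6 f(u) du ≈ 920.83333.
R_6 ≈ 1154.97685.
Error ≈ 920.83333 − 1154.97685 ≈ -234.144.

-234.144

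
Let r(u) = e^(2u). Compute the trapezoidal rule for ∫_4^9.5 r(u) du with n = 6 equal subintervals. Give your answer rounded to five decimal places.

Δu = (9.5 − 4)/6 = 11/12.
r(4) ≈ 2980.95799, r(59/12) ≈ 18645.00076, r(35/6) ≈ 116618.90400, r(6.75) ≈ 729416.36985, r(23/3) ≈ 4562281.26284, r(103/12) ≈ 28535704.95771, r(9.5) ≈ 178482300.96319.
T_6 = (Δu/2)·[r(u_0) + 2r(u_1) + ... + 2r(u_{5}) + r(u_6)].
Sum ≈ 112938198.50110.

112938198.50110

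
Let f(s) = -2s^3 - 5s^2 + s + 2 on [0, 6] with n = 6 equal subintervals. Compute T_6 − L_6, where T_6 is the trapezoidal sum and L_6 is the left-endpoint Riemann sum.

-303

T_6 = -1001.
L_6 = -698.
T_6 − L_6 = -303.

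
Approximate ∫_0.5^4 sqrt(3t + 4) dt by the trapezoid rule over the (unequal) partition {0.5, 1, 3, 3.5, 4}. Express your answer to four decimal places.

Subinterval widths: 0.5, 2, 0.5, 0.5.
f(0.5) ≈ 2.3452, f(1) ≈ 2.6458, f(3) ≈ 3.6056, f(3.5) ≈ 3.8079, f(4) ≈ 4.0000.
On each subinterval the trapezoid contributes (Δt_i/2)·[f(t_{i-1}) + f(t_i)].
Sum ≈ 11.3044.

11.3044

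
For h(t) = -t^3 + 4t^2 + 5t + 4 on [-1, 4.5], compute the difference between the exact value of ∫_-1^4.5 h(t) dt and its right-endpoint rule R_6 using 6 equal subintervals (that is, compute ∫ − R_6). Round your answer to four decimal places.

Exact integral: ∫_-1^4.5 h(t) dt ≈ 90.692708.
R_6 ≈ 95.401765.
Error ≈ 90.692708 − 95.401765 ≈ -4.7091.

-4.7091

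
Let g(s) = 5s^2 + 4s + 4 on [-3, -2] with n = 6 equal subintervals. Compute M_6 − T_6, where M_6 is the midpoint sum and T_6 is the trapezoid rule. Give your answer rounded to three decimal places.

M_6 ≈ 25.65509.
T_6 ≈ 25.68981.
M_6 − T_6 ≈ -0.035.

-0.035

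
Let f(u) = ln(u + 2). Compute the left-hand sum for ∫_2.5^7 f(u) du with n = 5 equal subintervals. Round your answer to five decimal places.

Δu = (7 − 2.5)/5 = 0.9.
Left endpoints: 2.5, 3.4, 4.3, 5.2, 6.1.
f(2.5) ≈ 1.50408, f(3.4) ≈ 1.68640, f(4.3) ≈ 1.84055, f(5.2) ≈ 1.97408, f(6.1) ≈ 2.09186.
Sum = Δu · [f(2.5) + f(3.4) + f(4.3) + f(5.2) + f(6.1)].
Sum ≈ 8.18727.

8.18727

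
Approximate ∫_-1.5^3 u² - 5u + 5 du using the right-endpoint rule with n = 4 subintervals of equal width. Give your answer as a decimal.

7.83984375

Δu = (3 − (-1.5))/4 = 1.125.
Right endpoints: -0.375, 0.75, 1.875, 3.
f(-0.375) = 7.015625, f(0.75) = 1.8125, f(1.875) = -0.859375, f(3) = -1.
Sum = Δu · [f(-0.375) + f(0.75) + f(1.875) + f(3)].
Sum = 7.83984375.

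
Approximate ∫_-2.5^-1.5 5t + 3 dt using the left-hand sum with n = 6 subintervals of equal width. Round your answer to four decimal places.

Δt = (-1.5 − (-2.5))/6 = 1/6.
Left endpoints: -2.5, -7/3, -13/6, -2, -11/6, -5/3.
f(-2.5) = -9.5, f(-7/3) = -26/3, f(-13/6) = -47/6, f(-2) = -7, f(-11/6) = -37/6, f(-5/3) = -16/3.
Sum = Δt · [f(-2.5) + f(-7/3) + f(-13/6) + ...].
Sum ≈ -7.4167.

-7.4167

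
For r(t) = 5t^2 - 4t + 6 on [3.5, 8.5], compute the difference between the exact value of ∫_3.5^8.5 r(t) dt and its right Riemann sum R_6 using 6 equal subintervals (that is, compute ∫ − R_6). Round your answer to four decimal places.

Exact integral: ∫_3.5^8.5 r(t) dt ≈ 862.083333.
R_6 ≈ 981.643519.
Error ≈ 862.083333 − 981.643519 ≈ -119.5602.

-119.5602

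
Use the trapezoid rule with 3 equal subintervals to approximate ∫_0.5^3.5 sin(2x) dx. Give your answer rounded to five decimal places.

-0.06858

Δx = (3.5 − 0.5)/3 = 1.
f(0.5) ≈ 0.84147, f(1.5) ≈ 0.14112, f(2.5) ≈ -0.95892, f(3.5) ≈ 0.65699.
T_3 = (Δx/2)·[f(x_0) + 2f(x_1) + 2f(x_2) + f(x_3)].
Sum ≈ -0.06858.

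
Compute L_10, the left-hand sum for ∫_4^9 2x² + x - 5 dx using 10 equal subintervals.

417.5

Δx = (9 − 4)/10 = 0.5.
Left endpoints: 4, 4.5, 5, 5.5, 6, 6.5, 7, 7.5, 8, 8.5.
f(4) = 31, f(4.5) = 40, f(5) = 50, f(5.5) = 61, f(6) = 73, f(6.5) = 86, f(7) = 100, f(7.5) = 115, f(8) = 131, f(8.5) = 148.
Sum = Δx · [f(4) + f(4.5) + f(5) + ...].
Sum = 417.5.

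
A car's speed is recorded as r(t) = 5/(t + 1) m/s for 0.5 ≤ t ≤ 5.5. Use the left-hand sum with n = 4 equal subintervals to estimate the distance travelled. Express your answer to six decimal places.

Δt = (5.5 − 0.5)/4 = 1.25.
Left endpoints: 0.5, 1.75, 3, 4.25.
r(0.5) = 10/3, r(1.75) = 20/11, r(3) = 1.25, r(4.25) = 20/21.
Sum = Δt · [r(0.5) + r(1.75) + r(3) + r(4.25)].
Sum ≈ 9.192370.

9.192370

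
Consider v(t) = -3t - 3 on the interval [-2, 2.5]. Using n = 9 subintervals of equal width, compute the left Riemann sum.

-13.5

Δt = (2.5 − (-2))/9 = 0.5.
Left endpoints: -2, -1.5, -1, -0.5, 0, 0.5, 1, 1.5, 2.
v(-2) = 3, v(-1.5) = 1.5, v(-1) = 0, v(-0.5) = -1.5, v(0) = -3, v(0.5) = -4.5, v(1) = -6, v(1.5) = -7.5, v(2) = -9.
Sum = Δt · [v(-2) + v(-1.5) + v(-1) + ...].
Sum = -13.5.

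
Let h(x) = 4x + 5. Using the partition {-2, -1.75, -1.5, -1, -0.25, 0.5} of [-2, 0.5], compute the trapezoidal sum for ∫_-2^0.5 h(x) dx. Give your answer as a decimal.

5

Subinterval widths: 0.25, 0.25, 0.5, 0.75, 0.75.
h(-2) = -3, h(-1.75) = -2, h(-1.5) = -1, h(-1) = 1, h(-0.25) = 4, h(0.5) = 7.
On each subinterval the trapezoid contributes (Δx_i/2)·[h(x_{i-1}) + h(x_i)].
Sum = 5.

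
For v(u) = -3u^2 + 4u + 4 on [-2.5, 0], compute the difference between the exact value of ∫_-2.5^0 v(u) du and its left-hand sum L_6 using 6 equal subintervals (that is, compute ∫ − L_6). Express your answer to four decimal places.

6.2066

Exact integral: ∫_-2.5^0 v(u) du = -18.125.
L_6 ≈ -24.331597.
Error ≈ -18.125 − (-24.331597) ≈ 6.2066.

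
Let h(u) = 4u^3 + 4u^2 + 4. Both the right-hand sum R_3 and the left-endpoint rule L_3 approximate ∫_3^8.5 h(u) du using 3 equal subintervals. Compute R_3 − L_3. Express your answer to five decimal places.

4769.41667

R_3 ≈ 8553.5185185.
L_3 ≈ 3784.1018519.
R_3 − L_3 ≈ 4769.41667.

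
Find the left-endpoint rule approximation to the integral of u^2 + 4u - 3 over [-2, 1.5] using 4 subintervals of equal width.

Δu = (1.5 − (-2))/4 = 0.875.
Left endpoints: -2, -1.125, -0.25, 0.625.
f(-2) = -7, f(-1.125) = -6.234375, f(-0.25) = -3.9375, f(0.625) = -0.109375.
Sum = Δu · [f(-2) + f(-1.125) + f(-0.25) + f(0.625)].
Sum = -15.12109375.

-15.12109375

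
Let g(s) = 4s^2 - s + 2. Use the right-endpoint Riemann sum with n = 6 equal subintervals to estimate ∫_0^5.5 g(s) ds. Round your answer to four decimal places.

273.7269

Δs = (5.5 − 0)/6 = 11/12.
Right endpoints: 11/12, 11/6, 2.75, 11/3, 55/12, 5.5.
g(11/12) = 40/9, g(11/6) = 245/18, g(2.75) = 29.5, g(11/3) = 469/9, g(55/12) = 733/9, g(5.5) = 117.5.
Sum = Δs · [g(11/12) + g(11/6) + g(2.75) + ...].
Sum ≈ 273.7269.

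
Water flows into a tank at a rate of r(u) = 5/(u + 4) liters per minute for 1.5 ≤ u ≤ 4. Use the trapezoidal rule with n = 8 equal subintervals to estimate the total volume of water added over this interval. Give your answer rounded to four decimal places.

Δu = (4 − 1.5)/8 = 0.3125.
r(1.5) = 10/11, r(1.8125) = 80/93, r(2.125) = 40/49, r(2.4375) = 80/103, r(2.75) = 20/27, r(3.0625) = 80/113, r(3.375) = 40/59, r(3.6875) = 80/123, r(4) = 0.625.
T_8 = (Δu/2)·[r(u_0) + 2r(u_1) + ... + 2r(u_{7}) + r(u_8)].
Sum ≈ 1.8742.

1.8742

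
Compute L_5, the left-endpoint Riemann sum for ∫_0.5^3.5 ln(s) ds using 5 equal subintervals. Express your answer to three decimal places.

1.098

Δs = (3.5 − 0.5)/5 = 0.6.
Left endpoints: 0.5, 1.1, 1.7, 2.3, 2.9.
f(0.5) ≈ -0.693, f(1.1) ≈ 0.095, f(1.7) ≈ 0.531, f(2.3) ≈ 0.833, f(2.9) ≈ 1.065.
Sum = Δs · [f(0.5) + f(1.1) + f(1.7) + f(2.3) + f(2.9)].
Sum ≈ 1.098.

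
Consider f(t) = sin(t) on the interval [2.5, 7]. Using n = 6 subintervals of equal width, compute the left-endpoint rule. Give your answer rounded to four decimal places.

Δt = (7 − 2.5)/6 = 0.75.
Left endpoints: 2.5, 3.25, 4, 4.75, 5.5, 6.25.
f(2.5) ≈ 0.5985, f(3.25) ≈ -0.1082, f(4) ≈ -0.7568, f(4.75) ≈ -0.9993, f(5.5) ≈ -0.7055, f(6.25) ≈ -0.0332.
Sum = Δt · [f(2.5) + f(3.25) + f(4) + ...].
Sum ≈ -1.5034.

-1.5034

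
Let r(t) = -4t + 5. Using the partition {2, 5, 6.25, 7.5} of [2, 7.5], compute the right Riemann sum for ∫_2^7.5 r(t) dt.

Subinterval widths: 3, 1.25, 1.25.
Right endpoints: 5, 6.25, 7.5.
r(5) = -15, r(6.25) = -20, r(7.5) = -25.
Sum = Σ Δt_i · r(t_i).
Sum = -101.25.

-101.25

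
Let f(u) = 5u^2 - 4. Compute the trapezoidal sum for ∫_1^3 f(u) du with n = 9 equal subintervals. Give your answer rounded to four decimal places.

35.4156

Δu = (3 − 1)/9 = 2/9.
f(1) = 1, f(11/9) = 281/81, f(13/9) = 521/81, f(5/3) = 89/9, f(17/9) = 1121/81, f(19/9) = 1481/81, f(7/3) = 209/9, f(23/9) = 2321/81, f(25/9) = 2801/81, f(3) = 41.
T_9 = (Δu/2)·[f(u_0) + 2f(u_1) + ... + 2f(u_{8}) + f(u_9)].
Sum ≈ 35.4156.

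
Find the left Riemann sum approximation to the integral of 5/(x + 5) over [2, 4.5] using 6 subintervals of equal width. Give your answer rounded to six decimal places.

Δx = (4.5 − 2)/6 = 5/12.
Left endpoints: 2, 29/12, 17/6, 3.25, 11/3, 49/12.
f(2) = 5/7, f(29/12) = 60/89, f(17/6) = 30/47, f(3.25) = 20/33, f(11/3) = 15/26, f(49/12) = 60/109.
Sum = Δx · [f(2) + f(29/12) + f(17/6) + ...].
Sum ≈ 1.566743.

1.566743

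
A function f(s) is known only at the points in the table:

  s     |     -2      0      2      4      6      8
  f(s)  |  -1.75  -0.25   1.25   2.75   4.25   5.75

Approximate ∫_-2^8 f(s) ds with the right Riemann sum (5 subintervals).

27.5

Δs = 2.
Sum = 2·[(-0.25) + 1.25 + 2.75 + 4.25 + 5.75] = 27.5.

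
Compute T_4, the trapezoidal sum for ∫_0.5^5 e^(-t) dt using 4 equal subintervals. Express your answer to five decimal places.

Δt = (5 − 0.5)/4 = 1.125.
f(0.5) ≈ 0.60653, f(1.625) ≈ 0.19691, f(2.75) ≈ 0.06393, f(3.875) ≈ 0.02075, f(5) ≈ 0.00674.
T_4 = (Δt/2)·[f(t_0) + 2f(t_1) + 2f(t_2) + 2f(t_3) + f(t_4)].
Sum ≈ 0.66176.

0.66176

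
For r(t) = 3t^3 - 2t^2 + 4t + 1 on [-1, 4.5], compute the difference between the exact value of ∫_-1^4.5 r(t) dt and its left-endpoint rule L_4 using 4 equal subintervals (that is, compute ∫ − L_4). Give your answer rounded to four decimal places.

Exact integral: ∫_-1^4.5 r(t) dt ≈ 289.380208.
L_4 ≈ 134.545898.
Error ≈ 289.380208 − 134.545898 ≈ 154.8343.

154.8343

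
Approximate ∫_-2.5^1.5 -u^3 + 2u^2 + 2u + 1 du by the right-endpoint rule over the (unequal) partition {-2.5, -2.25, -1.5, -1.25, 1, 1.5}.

Subinterval widths: 0.25, 0.75, 0.25, 2.25, 0.5.
Right endpoints: -2.25, -1.5, -1.25, 1, 1.5.
f(-2.25) = 18.015625, f(-1.5) = 5.875, f(-1.25) = 3.578125, f(1) = 4, f(1.5) = 5.125.
Sum = Σ Δu_i · f(u_i).
Sum = 21.3671875.

21.3671875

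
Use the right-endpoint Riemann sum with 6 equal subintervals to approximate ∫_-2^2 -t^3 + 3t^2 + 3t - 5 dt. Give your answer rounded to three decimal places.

Δt = (2 − (-2))/6 = 2/3.
Right endpoints: -4/3, -2/3, 0, 2/3, 4/3, 2.
f(-4/3) = -35/27, f(-2/3) = -145/27, f(0) = -5, f(2/3) = -53/27, f(4/3) = 53/27, f(2) = 5.
Sum = Δt · [f(-4/3) + f(-2/3) + f(0) + ...].
Sum ≈ -4.444.

-4.444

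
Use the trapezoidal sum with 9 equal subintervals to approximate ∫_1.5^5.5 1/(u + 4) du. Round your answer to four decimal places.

Δu = (5.5 − 1.5)/9 = 4/9.
f(1.5) = 2/11, f(35/18) = 18/107, f(43/18) = 18/115, f(17/6) = 6/41, f(59/18) = 18/131, f(67/18) = 18/139, f(25/6) = 6/49, f(83/18) = 18/155, f(91/18) = 18/163, f(5.5) = 2/19.
T_9 = (Δu/2)·[f(u_0) + 2f(u_1) + ... + 2f(u_{8}) + f(u_9)].
Sum ≈ 0.5469.

0.5469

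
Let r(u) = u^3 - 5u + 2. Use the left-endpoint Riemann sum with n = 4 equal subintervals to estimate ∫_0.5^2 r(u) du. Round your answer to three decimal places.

-2.329

Δu = (2 − 0.5)/4 = 0.375.
Left endpoints: 0.5, 0.875, 1.25, 1.625.
r(0.5) = -0.375, r(0.875) = -873/512, r(1.25) = -2.296875, r(1.625) = -939/512.
Sum = Δu · [r(0.5) + r(0.875) + r(1.25) + r(1.625)].
Sum ≈ -2.329.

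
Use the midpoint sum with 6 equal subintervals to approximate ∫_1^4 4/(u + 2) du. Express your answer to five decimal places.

Δu = (4 − 1)/6 = 0.5.
Midpoints: 1.25, 1.75, 2.25, 2.75, 3.25, 3.75.
f(1.25) = 16/13, f(1.75) = 16/15, f(2.25) = 16/17, f(2.75) = 16/19, f(3.25) = 16/21, f(3.75) = 16/23.
Sum = Δu · [f(1.25) + f(1.75) + f(2.25) + ...].
Sum ≈ 2.76914.

2.76914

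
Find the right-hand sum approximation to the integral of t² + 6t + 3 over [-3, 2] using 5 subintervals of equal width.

25

Δt = (2 − (-3))/5 = 1.
Right endpoints: -2, -1, 0, 1, 2.
f(-2) = -5, f(-1) = -2, f(0) = 3, f(1) = 10, f(2) = 19.
Sum = Δt · [f(-2) + f(-1) + f(0) + f(1) + f(2)].
Sum = 25.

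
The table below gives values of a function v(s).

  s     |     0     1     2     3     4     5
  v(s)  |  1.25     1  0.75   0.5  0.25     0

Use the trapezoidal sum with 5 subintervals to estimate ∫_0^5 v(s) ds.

Δs = 1.
T_5 = (1/2)·[1.25 + 2·1 + 2·0.75 + 2·0.5 + 2·0.25 + 0] = 3.125.

3.125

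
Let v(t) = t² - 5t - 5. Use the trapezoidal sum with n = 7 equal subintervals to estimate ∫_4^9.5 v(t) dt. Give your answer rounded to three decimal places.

Δt = (9.5 − 4)/7 = 11/14.
v(4) = -9, v(67/14) = -1181/196, v(39/7) = -89/49, v(89/14) = 711/196, v(50/7) = 505/49, v(111/14) = 3571/196, v(61/7) = 1341/49, v(9.5) = 37.75.
T_7 = (Δt/2)·[v(t_0) + 2v(t_1) + ... + 2v(t_{6}) + v(t_7)].
Sum ≈ 51.899.

51.899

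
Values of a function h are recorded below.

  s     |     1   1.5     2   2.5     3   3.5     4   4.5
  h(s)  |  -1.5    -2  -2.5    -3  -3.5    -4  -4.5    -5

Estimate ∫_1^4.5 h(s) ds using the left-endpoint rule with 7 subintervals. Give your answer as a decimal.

-10.5

Δs = 0.5.
Sum = 0.5·[(-1.5) + (-2) + (-2.5) + (-3) + (-3.5) + (-4) + (-4.5)] = -10.5.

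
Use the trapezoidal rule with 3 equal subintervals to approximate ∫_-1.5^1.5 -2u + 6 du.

Δu = (1.5 − (-1.5))/3 = 1.
f(-1.5) = 9, f(-0.5) = 7, f(0.5) = 5, f(1.5) = 3.
T_3 = (Δu/2)·[f(u_0) + 2f(u_1) + 2f(u_2) + f(u_3)].
Sum = 18.

18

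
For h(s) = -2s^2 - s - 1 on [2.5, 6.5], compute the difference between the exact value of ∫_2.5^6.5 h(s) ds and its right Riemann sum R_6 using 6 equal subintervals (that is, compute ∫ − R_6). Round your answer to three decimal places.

25.926

Exact integral: ∫_2.5^6.5 h(s) ds ≈ -194.66667.
R_6 ≈ -220.59259.
Error ≈ -194.66667 − (-220.59259) ≈ 25.926.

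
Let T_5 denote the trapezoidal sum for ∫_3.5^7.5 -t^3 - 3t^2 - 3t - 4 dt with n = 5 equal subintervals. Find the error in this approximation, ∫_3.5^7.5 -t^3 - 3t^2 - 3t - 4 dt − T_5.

8.32

Exact integral: ∫_3.5^7.5 f(t) dt = -1214.5.
T_5 = -1222.82.
Error = -1214.5 − (-1222.82) = 8.32.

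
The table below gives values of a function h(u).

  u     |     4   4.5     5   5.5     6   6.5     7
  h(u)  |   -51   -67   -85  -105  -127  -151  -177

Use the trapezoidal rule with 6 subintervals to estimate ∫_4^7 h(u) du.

-324.5

Δu = 0.5.
T_6 = (0.5/2)·[(-51) + 2·(-67) + 2·(-85) + 2·(-105) + 2·(-127) + 2·(-151) + (-177)] = -324.5.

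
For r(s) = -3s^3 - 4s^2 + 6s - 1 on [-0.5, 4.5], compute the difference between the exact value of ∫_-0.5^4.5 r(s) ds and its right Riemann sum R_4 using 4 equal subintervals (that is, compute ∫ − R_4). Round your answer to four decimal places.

Exact integral: ∫_-0.5^4.5 r(s) ds ≈ -374.166667.
R_4 = -605.15625.
Error ≈ -374.166667 − (-605.15625) ≈ 230.9896.

230.9896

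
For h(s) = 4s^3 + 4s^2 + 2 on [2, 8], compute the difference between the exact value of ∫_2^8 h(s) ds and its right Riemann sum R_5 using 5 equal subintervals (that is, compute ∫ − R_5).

Exact integral: ∫_2^8 h(s) ds = 4764.
R_5 = 6209.76.
Error = 4764 − 6209.76 = -1445.76.

-1445.76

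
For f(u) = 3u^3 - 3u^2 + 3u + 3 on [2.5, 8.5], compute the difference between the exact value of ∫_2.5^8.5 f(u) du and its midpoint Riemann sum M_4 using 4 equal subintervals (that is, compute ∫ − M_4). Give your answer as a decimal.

52.3125

Exact integral: ∫_2.5^8.5 f(u) du = 3404.25.
M_4 = 3351.9375.
Error = 3404.25 − 3351.9375 = 52.3125.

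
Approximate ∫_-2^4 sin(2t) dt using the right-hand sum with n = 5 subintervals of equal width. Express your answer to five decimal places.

Δt = (4 − (-2))/5 = 1.2.
Right endpoints: -0.8, 0.4, 1.6, 2.8, 4.
f(-0.8) ≈ -0.99957, f(0.4) ≈ 0.71736, f(1.6) ≈ -0.05837, f(2.8) ≈ -0.63127, f(4) ≈ 0.98936.
Sum = Δt · [f(-0.8) + f(0.4) + f(1.6) + f(2.8) + f(4)].
Sum ≈ 0.02100.

0.02100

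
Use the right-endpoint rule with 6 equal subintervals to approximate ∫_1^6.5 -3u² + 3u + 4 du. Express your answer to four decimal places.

-241.2170

Δu = (6.5 − 1)/6 = 11/12.
Right endpoints: 23/12, 17/6, 3.75, 14/3, 67/12, 6.5.
f(23/12) = -61/48, f(17/6) = -139/12, f(3.75) = -26.9375, f(14/3) = -142/3, f(67/12) = -3493/48, f(6.5) = -103.25.
Sum = Δu · [f(23/12) + f(17/6) + f(3.75) + ...].
Sum ≈ -241.2170.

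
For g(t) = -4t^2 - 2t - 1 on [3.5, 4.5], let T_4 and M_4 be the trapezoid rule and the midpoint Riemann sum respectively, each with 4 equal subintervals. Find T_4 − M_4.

T_4 = -73.375.
M_4 = -73.3125.
T_4 − M_4 = -0.0625.

-0.0625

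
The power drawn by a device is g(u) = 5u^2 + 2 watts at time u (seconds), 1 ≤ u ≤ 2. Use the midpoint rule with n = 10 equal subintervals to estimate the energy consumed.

13.6625

Δu = (2 − 1)/10 = 0.1.
Midpoints: 1.05, 1.15, 1.25, 1.35, 1.45, 1.55, 1.65, 1.75, 1.85, 1.95.
g(1.05) = 7.5125, g(1.15) = 8.6125, g(1.25) = 9.8125, g(1.35) = 11.1125, g(1.45) = 12.5125, g(1.55) = 14.0125, g(1.65) = 15.6125, g(1.75) = 17.3125, g(1.85) = 19.1125, g(1.95) = 21.0125.
Sum = Δu · [g(1.05) + g(1.15) + g(1.25) + ...].
Sum = 13.6625.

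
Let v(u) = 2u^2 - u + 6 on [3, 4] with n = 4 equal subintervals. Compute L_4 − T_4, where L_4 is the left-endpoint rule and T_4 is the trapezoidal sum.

-1.625

L_4 = 25.5625.
T_4 = 27.1875.
L_4 − T_4 = -1.625.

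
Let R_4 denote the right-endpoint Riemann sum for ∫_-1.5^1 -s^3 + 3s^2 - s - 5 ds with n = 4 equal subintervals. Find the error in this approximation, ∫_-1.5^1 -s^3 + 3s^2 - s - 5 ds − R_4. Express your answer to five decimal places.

2.70996

Exact integral: ∫_-1.5^1 f(s) ds = -6.484375.
R_4 ≈ -9.1943359.
Error ≈ -6.484375 − (-9.1943359) ≈ 2.70996.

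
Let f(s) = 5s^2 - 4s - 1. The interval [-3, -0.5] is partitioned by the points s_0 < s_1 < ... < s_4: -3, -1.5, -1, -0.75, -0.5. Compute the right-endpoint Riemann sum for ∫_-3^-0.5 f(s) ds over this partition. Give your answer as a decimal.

Subinterval widths: 1.5, 0.5, 0.25, 0.25.
Right endpoints: -1.5, -1, -0.75, -0.5.
f(-1.5) = 16.25, f(-1) = 8, f(-0.75) = 4.8125, f(-0.5) = 2.25.
Sum = Σ Δs_i · f(s_i).
Sum = 30.140625.

30.140625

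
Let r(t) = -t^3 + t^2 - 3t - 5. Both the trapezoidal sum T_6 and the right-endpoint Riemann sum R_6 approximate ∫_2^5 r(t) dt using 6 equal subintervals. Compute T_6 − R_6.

26.25

T_6 = -160.9375.
R_6 = -187.1875.
T_6 − R_6 = 26.25.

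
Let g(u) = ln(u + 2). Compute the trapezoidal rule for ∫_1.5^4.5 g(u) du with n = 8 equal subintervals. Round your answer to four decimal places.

4.7805

Δu = (4.5 − 1.5)/8 = 0.375.
g(1.5) ≈ 1.2528, g(1.875) ≈ 1.3545, g(2.25) ≈ 1.4469, g(2.625) ≈ 1.5315, g(3) ≈ 1.6094, g(3.375) ≈ 1.6818, g(3.75) ≈ 1.7492, g(4.125) ≈ 1.8124, g(4.5) ≈ 1.8718.
T_8 = (Δu/2)·[g(u_0) + 2g(u_1) + ... + 2g(u_{7}) + g(u_8)].
Sum ≈ 4.7805.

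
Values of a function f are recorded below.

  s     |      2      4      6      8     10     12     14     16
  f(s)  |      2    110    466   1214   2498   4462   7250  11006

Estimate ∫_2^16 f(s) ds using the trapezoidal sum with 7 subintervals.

Δs = 2.
T_7 = (2/2)·[2 + 2·110 + 2·466 + 2·1214 + 2·2498 + 2·4462 + 2·7250 + 11006] = 43008.

43008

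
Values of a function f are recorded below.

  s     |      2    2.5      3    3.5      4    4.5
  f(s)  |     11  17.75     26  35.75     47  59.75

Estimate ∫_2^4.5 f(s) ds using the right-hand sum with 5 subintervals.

93.125

Δs = 0.5.
Sum = 0.5·[17.75 + 26 + 35.75 + 47 + 59.75] = 93.125.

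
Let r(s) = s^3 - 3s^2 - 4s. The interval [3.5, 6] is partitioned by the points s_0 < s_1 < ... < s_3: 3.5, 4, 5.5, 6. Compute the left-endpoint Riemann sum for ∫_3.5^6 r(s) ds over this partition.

Subinterval widths: 0.5, 1.5, 0.5.
Left endpoints: 3.5, 4, 5.5.
r(3.5) = -7.875, r(4) = 0, r(5.5) = 53.625.
Sum = Σ Δs_i · r(s_i).
Sum = 22.875.

22.875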